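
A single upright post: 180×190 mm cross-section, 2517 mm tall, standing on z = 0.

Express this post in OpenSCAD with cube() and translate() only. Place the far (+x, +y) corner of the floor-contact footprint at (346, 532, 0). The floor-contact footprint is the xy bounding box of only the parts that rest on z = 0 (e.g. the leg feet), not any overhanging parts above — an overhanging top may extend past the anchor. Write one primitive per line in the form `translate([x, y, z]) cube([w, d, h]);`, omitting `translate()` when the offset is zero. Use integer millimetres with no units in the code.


translate([166, 342, 0]) cube([180, 190, 2517]);


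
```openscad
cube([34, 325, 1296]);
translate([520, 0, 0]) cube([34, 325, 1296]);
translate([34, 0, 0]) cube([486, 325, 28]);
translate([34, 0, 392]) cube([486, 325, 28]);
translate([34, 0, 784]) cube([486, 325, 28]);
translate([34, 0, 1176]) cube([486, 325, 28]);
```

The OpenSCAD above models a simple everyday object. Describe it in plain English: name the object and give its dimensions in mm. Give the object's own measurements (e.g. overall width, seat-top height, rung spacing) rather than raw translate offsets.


An open bookshelf. Two side panels, each 34 mm thick, 325 mm deep and 1296 mm tall, stand 554 mm apart (outside-to-outside). Between them sit 4 shelves, each 28 mm thick and 325 mm deep, spanning the full gap between the sides. The bottom shelf rests on the floor (its underside at z = 0) and the clear gap between one shelf's top and the next shelf's underside is 364 mm.


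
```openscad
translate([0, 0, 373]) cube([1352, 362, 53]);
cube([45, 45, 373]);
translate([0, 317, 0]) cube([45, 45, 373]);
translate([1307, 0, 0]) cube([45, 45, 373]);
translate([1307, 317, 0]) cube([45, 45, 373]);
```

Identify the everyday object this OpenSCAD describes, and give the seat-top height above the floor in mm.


A bench. The seat-top height is 426 mm.

A long slab on four corner posts — a bench. The slab sits at z = 373 with thickness 53, so the top is 373 + 53 = 426 mm.


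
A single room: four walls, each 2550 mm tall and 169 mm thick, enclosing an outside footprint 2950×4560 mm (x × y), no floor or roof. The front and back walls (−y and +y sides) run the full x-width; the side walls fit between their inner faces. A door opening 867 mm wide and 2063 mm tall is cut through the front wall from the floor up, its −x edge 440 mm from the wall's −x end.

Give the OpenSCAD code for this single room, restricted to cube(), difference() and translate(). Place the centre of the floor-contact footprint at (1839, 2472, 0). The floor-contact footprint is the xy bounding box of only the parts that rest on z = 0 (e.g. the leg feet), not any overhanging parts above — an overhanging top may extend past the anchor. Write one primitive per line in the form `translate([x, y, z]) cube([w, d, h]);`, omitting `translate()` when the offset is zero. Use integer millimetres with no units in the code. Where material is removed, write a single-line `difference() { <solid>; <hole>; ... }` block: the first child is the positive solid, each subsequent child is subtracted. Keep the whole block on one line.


difference() { translate([364, 192, 0]) cube([2950, 169, 2550]); translate([804, 192, 0]) cube([867, 169, 2063]); }
translate([364, 4583, 0]) cube([2950, 169, 2550]);
translate([364, 361, 0]) cube([169, 4222, 2550]);
translate([3145, 361, 0]) cube([169, 4222, 2550]);


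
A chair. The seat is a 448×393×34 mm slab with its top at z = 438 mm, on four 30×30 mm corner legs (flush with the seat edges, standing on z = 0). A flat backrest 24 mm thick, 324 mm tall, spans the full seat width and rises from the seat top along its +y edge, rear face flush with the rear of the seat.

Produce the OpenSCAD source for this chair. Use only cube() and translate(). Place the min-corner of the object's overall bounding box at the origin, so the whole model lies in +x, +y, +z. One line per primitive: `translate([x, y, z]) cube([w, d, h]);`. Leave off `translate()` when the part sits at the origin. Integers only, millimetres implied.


translate([0, 0, 404]) cube([448, 393, 34]);
cube([30, 30, 404]);
translate([418, 0, 0]) cube([30, 30, 404]);
translate([0, 363, 0]) cube([30, 30, 404]);
translate([418, 363, 0]) cube([30, 30, 404]);
translate([0, 369, 438]) cube([448, 24, 324]);


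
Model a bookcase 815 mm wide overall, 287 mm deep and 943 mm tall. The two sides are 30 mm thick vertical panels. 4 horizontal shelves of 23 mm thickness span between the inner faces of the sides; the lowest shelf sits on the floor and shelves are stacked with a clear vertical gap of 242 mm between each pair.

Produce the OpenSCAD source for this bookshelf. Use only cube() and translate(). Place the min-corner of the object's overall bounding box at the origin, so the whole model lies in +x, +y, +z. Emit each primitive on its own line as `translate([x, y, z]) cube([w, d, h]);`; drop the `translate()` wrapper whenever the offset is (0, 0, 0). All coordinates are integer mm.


cube([30, 287, 943]);
translate([785, 0, 0]) cube([30, 287, 943]);
translate([30, 0, 0]) cube([755, 287, 23]);
translate([30, 0, 265]) cube([755, 287, 23]);
translate([30, 0, 530]) cube([755, 287, 23]);
translate([30, 0, 795]) cube([755, 287, 23]);


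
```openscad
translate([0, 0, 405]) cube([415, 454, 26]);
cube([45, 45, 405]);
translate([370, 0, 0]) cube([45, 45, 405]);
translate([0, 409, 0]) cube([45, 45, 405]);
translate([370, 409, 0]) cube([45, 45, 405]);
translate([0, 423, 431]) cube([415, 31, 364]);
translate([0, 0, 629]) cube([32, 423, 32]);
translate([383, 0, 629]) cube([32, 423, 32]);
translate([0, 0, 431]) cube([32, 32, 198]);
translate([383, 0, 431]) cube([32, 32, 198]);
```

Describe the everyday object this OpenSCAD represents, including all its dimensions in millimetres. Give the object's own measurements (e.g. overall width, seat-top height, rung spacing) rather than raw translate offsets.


A chair. The seat is a 415×454×26 mm slab with its top at z = 431 mm, on four 45×45 mm corner legs (flush with the seat edges, standing on z = 0). A flat backrest 31 mm thick, 364 mm tall, spans the full seat width and rises from the seat top along its +y edge, rear face flush with the rear of the seat. Two armrests of 32×32 mm section run along each side from the seat's front edge to the front of the backrest, top faces 230 mm above the seat top and outer faces flush with the seat's x-edges; a 32×32 mm post under the front of each armrest stands on the seat at the front corner.


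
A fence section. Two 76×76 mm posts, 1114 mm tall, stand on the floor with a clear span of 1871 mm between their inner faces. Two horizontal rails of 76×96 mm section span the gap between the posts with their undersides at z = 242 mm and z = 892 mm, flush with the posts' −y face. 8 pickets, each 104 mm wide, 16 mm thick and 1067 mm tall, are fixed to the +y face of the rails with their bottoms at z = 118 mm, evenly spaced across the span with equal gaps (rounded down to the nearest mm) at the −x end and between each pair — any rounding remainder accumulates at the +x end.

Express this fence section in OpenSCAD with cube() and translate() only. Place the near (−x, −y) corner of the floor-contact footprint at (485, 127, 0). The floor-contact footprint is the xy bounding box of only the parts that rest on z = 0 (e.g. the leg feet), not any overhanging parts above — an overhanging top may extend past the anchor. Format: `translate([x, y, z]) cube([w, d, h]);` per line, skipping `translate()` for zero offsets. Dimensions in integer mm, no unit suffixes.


translate([485, 127, 0]) cube([76, 76, 1114]);
translate([2432, 127, 0]) cube([76, 76, 1114]);
translate([561, 127, 242]) cube([1871, 76, 96]);
translate([561, 127, 892]) cube([1871, 76, 96]);
translate([676, 203, 118]) cube([104, 16, 1067]);
translate([895, 203, 118]) cube([104, 16, 1067]);
translate([1114, 203, 118]) cube([104, 16, 1067]);
translate([1333, 203, 118]) cube([104, 16, 1067]);
translate([1552, 203, 118]) cube([104, 16, 1067]);
translate([1771, 203, 118]) cube([104, 16, 1067]);
translate([1990, 203, 118]) cube([104, 16, 1067]);
translate([2209, 203, 118]) cube([104, 16, 1067]);


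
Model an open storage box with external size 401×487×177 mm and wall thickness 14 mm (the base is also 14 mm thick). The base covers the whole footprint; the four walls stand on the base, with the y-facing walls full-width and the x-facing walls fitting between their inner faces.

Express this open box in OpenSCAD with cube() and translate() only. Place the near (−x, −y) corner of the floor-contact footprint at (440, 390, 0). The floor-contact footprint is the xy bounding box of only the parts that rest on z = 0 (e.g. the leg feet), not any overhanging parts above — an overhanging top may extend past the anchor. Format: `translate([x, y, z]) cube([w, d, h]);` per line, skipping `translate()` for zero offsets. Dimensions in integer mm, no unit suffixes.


translate([440, 390, 0]) cube([401, 487, 14]);
translate([440, 390, 14]) cube([401, 14, 163]);
translate([440, 863, 14]) cube([401, 14, 163]);
translate([440, 404, 14]) cube([14, 459, 163]);
translate([827, 404, 14]) cube([14, 459, 163]);


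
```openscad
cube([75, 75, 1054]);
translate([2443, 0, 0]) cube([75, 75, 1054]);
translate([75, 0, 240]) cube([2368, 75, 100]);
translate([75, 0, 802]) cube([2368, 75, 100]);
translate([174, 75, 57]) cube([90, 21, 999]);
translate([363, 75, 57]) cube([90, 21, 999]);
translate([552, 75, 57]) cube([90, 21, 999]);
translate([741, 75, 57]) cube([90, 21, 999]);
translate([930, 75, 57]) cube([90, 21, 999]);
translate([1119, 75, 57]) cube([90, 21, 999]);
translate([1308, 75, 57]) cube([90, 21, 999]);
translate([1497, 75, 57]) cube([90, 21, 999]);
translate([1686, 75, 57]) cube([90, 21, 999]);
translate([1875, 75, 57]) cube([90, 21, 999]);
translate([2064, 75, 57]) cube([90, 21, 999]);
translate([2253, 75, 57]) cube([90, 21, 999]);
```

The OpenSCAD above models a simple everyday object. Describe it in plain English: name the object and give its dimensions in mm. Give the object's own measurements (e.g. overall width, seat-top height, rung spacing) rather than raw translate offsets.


A fence section. Two 75×75 mm posts, 1054 mm tall, stand on the floor with a clear span of 2368 mm between their inner faces. Two horizontal rails of 75×100 mm section span the gap between the posts with their undersides at z = 240 mm and z = 802 mm, flush with the posts' −y face. 12 pickets, each 90 mm wide, 21 mm thick and 999 mm tall, are fixed to the +y face of the rails with their bottoms at z = 57 mm, spaced across the span with a 99 mm gap after the −x post and between neighbouring pickets, with 100 mm left before the +x post.


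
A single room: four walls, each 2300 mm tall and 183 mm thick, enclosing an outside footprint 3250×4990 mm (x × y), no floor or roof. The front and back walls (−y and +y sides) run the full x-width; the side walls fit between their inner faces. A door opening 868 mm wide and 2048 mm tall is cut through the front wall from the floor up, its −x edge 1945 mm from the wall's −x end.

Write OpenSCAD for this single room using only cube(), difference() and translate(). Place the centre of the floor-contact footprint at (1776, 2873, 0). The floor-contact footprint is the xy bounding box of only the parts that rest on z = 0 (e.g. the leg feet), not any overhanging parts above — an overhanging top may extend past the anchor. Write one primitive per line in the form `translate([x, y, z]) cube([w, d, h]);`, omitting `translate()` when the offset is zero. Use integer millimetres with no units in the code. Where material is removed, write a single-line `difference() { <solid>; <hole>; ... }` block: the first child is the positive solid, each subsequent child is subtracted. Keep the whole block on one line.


difference() { translate([151, 378, 0]) cube([3250, 183, 2300]); translate([2096, 378, 0]) cube([868, 183, 2048]); }
translate([151, 5185, 0]) cube([3250, 183, 2300]);
translate([151, 561, 0]) cube([183, 4624, 2300]);
translate([3218, 561, 0]) cube([183, 4624, 2300]);


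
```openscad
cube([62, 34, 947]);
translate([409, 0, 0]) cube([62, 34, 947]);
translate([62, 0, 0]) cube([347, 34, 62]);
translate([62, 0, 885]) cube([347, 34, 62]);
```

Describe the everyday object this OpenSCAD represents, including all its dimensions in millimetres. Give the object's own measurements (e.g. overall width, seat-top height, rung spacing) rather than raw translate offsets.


A rectangular picture frame lying in the x–z plane (depth along y). The opening is 347 mm wide (x) by 823 mm tall (z), surrounded by a border 62 mm wide on all four sides. The frame is 34 mm deep and is made of two full-height vertical stiles with two horizontal rails fitted between them.


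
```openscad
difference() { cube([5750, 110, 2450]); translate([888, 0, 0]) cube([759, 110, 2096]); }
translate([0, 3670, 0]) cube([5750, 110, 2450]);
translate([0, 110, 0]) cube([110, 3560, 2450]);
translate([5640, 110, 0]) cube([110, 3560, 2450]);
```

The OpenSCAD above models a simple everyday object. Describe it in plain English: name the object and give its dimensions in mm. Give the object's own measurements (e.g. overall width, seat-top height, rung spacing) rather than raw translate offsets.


A single room: four walls, each 2450 mm tall and 110 mm thick, enclosing an outside footprint 5750×3780 mm (x × y), no floor or roof. The front and back walls (−y and +y sides) run the full x-width; the side walls fit between their inner faces. A door opening 759 mm wide and 2096 mm tall is cut through the front wall from the floor up, its −x edge 888 mm from the wall's −x end.


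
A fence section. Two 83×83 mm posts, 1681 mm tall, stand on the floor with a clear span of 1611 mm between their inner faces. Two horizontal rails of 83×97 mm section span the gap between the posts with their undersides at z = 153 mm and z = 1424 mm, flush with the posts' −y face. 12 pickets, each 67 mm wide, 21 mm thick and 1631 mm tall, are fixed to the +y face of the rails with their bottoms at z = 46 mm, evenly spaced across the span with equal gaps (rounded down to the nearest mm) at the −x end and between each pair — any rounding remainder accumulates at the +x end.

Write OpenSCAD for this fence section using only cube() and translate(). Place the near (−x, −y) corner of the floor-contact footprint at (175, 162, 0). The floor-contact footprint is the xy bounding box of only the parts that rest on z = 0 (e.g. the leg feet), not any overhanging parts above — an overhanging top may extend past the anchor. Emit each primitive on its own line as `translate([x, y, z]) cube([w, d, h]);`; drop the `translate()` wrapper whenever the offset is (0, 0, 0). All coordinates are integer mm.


translate([175, 162, 0]) cube([83, 83, 1681]);
translate([1869, 162, 0]) cube([83, 83, 1681]);
translate([258, 162, 153]) cube([1611, 83, 97]);
translate([258, 162, 1424]) cube([1611, 83, 97]);
translate([320, 245, 46]) cube([67, 21, 1631]);
translate([449, 245, 46]) cube([67, 21, 1631]);
translate([578, 245, 46]) cube([67, 21, 1631]);
translate([707, 245, 46]) cube([67, 21, 1631]);
translate([836, 245, 46]) cube([67, 21, 1631]);
translate([965, 245, 46]) cube([67, 21, 1631]);
translate([1094, 245, 46]) cube([67, 21, 1631]);
translate([1223, 245, 46]) cube([67, 21, 1631]);
translate([1352, 245, 46]) cube([67, 21, 1631]);
translate([1481, 245, 46]) cube([67, 21, 1631]);
translate([1610, 245, 46]) cube([67, 21, 1631]);
translate([1739, 245, 46]) cube([67, 21, 1631]);


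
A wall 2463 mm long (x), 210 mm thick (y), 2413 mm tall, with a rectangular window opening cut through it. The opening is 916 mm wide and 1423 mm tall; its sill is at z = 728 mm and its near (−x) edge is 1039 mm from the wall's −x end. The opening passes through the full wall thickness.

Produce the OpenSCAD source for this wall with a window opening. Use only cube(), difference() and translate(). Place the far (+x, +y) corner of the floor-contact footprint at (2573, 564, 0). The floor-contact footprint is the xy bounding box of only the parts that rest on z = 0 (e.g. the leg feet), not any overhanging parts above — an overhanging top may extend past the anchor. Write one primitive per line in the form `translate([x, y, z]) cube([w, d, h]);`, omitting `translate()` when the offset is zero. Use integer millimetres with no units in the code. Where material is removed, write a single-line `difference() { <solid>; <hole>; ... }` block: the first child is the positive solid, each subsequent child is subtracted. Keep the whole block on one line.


difference() { translate([110, 354, 0]) cube([2463, 210, 2413]); translate([1149, 354, 728]) cube([916, 210, 1423]); }


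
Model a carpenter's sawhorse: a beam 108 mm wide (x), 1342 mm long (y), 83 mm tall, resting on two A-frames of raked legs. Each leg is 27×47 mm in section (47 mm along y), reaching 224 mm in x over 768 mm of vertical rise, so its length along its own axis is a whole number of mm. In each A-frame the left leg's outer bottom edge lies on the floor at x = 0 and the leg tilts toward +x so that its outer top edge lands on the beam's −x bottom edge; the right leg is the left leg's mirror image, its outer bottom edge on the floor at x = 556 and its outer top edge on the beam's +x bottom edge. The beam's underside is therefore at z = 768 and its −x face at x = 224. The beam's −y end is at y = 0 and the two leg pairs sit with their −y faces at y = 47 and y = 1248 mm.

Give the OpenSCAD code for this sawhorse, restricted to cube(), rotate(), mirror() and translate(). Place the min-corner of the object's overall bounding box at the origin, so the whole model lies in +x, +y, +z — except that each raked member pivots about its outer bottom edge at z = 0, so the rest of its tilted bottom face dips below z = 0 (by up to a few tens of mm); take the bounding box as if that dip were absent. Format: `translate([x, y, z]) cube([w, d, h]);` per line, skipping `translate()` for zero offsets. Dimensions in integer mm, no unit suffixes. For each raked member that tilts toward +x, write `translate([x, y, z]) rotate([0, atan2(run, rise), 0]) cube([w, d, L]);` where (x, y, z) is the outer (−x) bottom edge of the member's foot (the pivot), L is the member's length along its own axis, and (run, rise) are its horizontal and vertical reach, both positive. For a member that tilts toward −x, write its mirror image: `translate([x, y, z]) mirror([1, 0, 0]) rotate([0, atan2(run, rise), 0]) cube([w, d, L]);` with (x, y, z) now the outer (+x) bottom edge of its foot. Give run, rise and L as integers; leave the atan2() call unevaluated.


// leg length = √(224² + 768²) = 800
// right-leg outer foot x = 2·224 + 108 = 556
// beam min-corner = (224, 0, 768)
translate([224, 0, 768]) cube([108, 1342, 83]);
translate([0, 47, 0]) rotate([0, atan2(224, 768), 0]) cube([27, 47, 800]);
translate([556, 47, 0]) mirror([1, 0, 0]) rotate([0, atan2(224, 768), 0]) cube([27, 47, 800]);
translate([0, 1248, 0]) rotate([0, atan2(224, 768), 0]) cube([27, 47, 800]);
translate([556, 1248, 0]) mirror([1, 0, 0]) rotate([0, atan2(224, 768), 0]) cube([27, 47, 800]);


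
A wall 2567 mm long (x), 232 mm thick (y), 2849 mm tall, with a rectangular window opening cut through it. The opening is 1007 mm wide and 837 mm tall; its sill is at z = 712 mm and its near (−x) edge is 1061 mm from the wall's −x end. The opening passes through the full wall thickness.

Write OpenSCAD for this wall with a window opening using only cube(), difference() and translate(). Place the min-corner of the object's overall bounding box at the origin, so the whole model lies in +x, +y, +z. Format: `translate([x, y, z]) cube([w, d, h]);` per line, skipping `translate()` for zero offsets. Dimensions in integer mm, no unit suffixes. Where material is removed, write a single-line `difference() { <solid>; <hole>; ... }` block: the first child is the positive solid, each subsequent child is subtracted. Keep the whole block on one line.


difference() { cube([2567, 232, 2849]); translate([1061, 0, 712]) cube([1007, 232, 837]); }


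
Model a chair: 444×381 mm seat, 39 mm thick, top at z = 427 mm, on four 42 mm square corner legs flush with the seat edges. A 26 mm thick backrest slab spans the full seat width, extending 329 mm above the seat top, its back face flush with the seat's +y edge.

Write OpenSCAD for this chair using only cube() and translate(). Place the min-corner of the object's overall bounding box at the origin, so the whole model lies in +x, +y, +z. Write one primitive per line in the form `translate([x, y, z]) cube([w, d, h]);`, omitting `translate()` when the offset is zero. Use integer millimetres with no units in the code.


translate([0, 0, 388]) cube([444, 381, 39]);
cube([42, 42, 388]);
translate([402, 0, 0]) cube([42, 42, 388]);
translate([0, 339, 0]) cube([42, 42, 388]);
translate([402, 339, 0]) cube([42, 42, 388]);
translate([0, 355, 427]) cube([444, 26, 329]);


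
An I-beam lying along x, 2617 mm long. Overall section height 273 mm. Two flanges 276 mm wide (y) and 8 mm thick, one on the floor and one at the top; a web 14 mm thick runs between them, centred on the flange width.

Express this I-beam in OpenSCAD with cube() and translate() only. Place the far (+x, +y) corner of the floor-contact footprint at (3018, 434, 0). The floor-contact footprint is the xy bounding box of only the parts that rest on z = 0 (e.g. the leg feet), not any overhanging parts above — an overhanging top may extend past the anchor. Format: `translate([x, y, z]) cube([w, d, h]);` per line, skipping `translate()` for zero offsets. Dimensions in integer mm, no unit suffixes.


translate([401, 158, 0]) cube([2617, 276, 8]);
translate([401, 289, 8]) cube([2617, 14, 257]);
translate([401, 158, 265]) cube([2617, 276, 8]);


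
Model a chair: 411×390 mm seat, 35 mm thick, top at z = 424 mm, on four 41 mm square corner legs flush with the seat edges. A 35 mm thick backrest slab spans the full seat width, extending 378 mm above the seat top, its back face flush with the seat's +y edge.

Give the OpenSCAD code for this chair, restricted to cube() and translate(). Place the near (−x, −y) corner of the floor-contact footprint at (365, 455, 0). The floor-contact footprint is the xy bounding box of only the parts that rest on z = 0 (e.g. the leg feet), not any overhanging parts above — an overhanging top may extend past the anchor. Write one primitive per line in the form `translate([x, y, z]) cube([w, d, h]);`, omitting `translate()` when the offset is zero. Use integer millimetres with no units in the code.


// leg_h = 424 - 35 = 389
translate([365, 455, 389]) cube([411, 390, 35]);
translate([365, 455, 0]) cube([41, 41, 389]);
translate([735, 455, 0]) cube([41, 41, 389]);
translate([365, 804, 0]) cube([41, 41, 389]);
translate([735, 804, 0]) cube([41, 41, 389]);
translate([365, 810, 424]) cube([411, 35, 378]);


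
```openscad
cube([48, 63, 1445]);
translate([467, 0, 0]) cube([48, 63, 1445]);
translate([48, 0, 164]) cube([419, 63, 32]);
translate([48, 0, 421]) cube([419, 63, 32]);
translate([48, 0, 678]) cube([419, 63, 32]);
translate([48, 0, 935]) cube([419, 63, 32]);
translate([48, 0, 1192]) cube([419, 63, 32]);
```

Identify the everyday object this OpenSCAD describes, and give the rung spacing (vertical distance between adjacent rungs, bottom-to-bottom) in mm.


A ladder. The rung spacing is 257 mm.

Two tall 48×63 posts with 5 short bars between them — a ladder. Adjacent rungs sit at z = 164 and z = 421, so the spacing is 421 − 164 = 257 mm.


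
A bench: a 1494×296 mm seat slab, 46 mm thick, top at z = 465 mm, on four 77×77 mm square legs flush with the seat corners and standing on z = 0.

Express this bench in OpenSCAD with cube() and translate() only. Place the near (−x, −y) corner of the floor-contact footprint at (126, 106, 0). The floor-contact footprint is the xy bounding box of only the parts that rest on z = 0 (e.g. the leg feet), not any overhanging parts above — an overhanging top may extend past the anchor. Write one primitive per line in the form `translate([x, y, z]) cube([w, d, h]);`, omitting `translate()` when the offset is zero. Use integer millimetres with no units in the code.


translate([126, 106, 419]) cube([1494, 296, 46]);
translate([126, 106, 0]) cube([77, 77, 419]);
translate([126, 325, 0]) cube([77, 77, 419]);
translate([1543, 106, 0]) cube([77, 77, 419]);
translate([1543, 325, 0]) cube([77, 77, 419]);


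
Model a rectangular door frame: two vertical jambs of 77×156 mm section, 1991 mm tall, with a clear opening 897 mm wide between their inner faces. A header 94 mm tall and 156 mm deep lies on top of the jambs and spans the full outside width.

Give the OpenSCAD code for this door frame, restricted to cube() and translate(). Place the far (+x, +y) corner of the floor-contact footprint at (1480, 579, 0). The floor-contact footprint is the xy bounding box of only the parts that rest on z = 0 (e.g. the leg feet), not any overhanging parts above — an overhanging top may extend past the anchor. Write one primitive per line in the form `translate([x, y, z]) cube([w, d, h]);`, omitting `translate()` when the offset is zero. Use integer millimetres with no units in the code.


translate([429, 423, 0]) cube([77, 156, 1991]);
translate([1403, 423, 0]) cube([77, 156, 1991]);
translate([429, 423, 1991]) cube([1051, 156, 94]);


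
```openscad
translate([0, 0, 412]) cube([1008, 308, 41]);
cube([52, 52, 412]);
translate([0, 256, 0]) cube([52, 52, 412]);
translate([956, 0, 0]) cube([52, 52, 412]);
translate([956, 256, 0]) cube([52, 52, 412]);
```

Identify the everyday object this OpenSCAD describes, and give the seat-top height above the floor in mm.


A bench. The seat-top height is 453 mm.

A long slab on four corner posts — a bench. The slab sits at z = 412 with thickness 41, so the top is 412 + 41 = 453 mm.


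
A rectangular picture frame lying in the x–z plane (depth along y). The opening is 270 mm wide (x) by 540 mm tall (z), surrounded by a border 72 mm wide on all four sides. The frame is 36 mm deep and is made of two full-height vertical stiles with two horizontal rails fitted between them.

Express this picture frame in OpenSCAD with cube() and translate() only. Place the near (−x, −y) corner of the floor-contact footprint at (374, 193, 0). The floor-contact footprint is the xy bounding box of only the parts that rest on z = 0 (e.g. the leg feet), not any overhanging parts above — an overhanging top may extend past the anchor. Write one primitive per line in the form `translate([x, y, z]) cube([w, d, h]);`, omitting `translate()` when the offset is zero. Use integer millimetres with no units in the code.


translate([374, 193, 0]) cube([72, 36, 684]);
translate([716, 193, 0]) cube([72, 36, 684]);
translate([446, 193, 0]) cube([270, 36, 72]);
translate([446, 193, 612]) cube([270, 36, 72]);


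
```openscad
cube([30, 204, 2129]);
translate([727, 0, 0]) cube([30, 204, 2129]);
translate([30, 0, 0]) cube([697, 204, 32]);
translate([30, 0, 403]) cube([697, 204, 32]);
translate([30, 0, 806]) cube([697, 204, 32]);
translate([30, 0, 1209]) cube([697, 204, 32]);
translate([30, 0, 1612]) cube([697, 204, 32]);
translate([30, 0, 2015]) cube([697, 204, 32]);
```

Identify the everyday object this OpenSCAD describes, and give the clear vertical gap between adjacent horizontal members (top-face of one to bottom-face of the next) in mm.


A bookshelf. The clear shelf gap is 371 mm.

Two tall side panels with 6 horizontal boards between them — a bookshelf. The first two shelf undersides are at z = 0 and z = 403; with shelf thickness 32, the clear gap is 403 − 0 − 32 = 371 mm.


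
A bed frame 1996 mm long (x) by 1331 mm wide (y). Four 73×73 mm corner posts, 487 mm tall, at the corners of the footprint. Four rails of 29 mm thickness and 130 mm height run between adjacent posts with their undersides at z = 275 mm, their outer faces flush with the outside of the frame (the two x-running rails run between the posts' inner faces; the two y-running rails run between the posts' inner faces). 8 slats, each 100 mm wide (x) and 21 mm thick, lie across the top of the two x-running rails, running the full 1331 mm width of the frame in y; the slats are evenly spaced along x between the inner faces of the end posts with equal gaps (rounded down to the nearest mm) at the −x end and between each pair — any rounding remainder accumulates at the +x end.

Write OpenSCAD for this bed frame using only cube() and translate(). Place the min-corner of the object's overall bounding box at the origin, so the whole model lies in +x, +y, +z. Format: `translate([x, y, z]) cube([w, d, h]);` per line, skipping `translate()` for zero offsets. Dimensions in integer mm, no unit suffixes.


cube([73, 73, 487]);
translate([0, 1258, 0]) cube([73, 73, 487]);
translate([1923, 0, 0]) cube([73, 73, 487]);
translate([1923, 1258, 0]) cube([73, 73, 487]);
translate([73, 0, 275]) cube([1850, 29, 130]);
translate([73, 1302, 275]) cube([1850, 29, 130]);
translate([0, 73, 275]) cube([29, 1185, 130]);
translate([1967, 73, 275]) cube([29, 1185, 130]);
translate([189, 0, 405]) cube([100, 1331, 21]);
translate([405, 0, 405]) cube([100, 1331, 21]);
translate([621, 0, 405]) cube([100, 1331, 21]);
translate([837, 0, 405]) cube([100, 1331, 21]);
translate([1053, 0, 405]) cube([100, 1331, 21]);
translate([1269, 0, 405]) cube([100, 1331, 21]);
translate([1485, 0, 405]) cube([100, 1331, 21]);
translate([1701, 0, 405]) cube([100, 1331, 21]);


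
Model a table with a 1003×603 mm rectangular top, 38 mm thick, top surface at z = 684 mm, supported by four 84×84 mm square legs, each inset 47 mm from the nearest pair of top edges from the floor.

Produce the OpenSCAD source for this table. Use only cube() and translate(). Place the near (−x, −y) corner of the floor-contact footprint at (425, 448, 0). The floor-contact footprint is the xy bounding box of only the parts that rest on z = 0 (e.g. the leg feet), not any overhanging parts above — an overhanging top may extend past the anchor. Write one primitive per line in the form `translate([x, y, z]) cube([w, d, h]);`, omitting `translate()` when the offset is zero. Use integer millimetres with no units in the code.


translate([378, 401, 646]) cube([1003, 603, 38]);
translate([425, 448, 0]) cube([84, 84, 646]);
translate([1250, 448, 0]) cube([84, 84, 646]);
translate([425, 873, 0]) cube([84, 84, 646]);
translate([1250, 873, 0]) cube([84, 84, 646]);


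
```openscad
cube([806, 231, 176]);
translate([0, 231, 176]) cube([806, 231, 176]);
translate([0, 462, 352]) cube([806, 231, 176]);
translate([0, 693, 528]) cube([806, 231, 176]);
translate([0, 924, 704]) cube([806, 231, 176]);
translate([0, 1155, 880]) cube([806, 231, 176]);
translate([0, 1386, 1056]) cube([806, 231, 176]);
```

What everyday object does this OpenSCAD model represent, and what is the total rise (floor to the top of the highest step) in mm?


A staircase. The total rise is 1232 mm.

7 identical blocks, each offset up and back from the previous — a staircase. Each step is 176 mm tall and there are 7 of them, so the total rise is 7 × 176 = 1232 mm.


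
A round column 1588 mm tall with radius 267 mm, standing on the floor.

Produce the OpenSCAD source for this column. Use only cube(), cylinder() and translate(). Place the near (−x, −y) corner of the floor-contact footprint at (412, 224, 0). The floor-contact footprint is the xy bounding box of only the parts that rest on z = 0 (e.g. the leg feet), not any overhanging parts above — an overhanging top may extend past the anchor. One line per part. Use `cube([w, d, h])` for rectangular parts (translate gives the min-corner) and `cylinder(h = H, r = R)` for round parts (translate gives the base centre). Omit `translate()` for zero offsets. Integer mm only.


translate([679, 491, 0]) cylinder(h = 1588, r = 267);


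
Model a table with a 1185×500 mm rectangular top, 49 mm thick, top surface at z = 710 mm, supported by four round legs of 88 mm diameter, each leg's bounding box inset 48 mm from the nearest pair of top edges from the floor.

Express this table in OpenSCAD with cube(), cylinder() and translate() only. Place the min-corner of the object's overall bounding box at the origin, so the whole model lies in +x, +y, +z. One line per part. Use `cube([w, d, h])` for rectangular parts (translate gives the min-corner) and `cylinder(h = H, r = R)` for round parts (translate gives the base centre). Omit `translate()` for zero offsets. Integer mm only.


translate([0, 0, 661]) cube([1185, 500, 49]);
translate([92, 92, 0]) cylinder(h = 661, r = 44);
translate([1093, 92, 0]) cylinder(h = 661, r = 44);
translate([92, 408, 0]) cylinder(h = 661, r = 44);
translate([1093, 408, 0]) cylinder(h = 661, r = 44);


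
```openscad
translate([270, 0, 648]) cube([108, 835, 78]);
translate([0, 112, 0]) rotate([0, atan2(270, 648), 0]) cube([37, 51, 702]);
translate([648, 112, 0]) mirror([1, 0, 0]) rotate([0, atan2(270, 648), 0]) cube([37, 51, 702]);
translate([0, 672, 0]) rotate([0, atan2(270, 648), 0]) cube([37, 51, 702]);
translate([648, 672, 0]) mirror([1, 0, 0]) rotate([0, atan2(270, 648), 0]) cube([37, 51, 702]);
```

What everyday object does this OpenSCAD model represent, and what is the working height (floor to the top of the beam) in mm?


A sawhorse. The overall height is 726 mm.

A beam across two mirrored pairs of raked legs — a sawhorse. The beam's underside is at z = 648 (matching the legs' vertical rise in atan2(270, 648)) and the beam is 78 mm tall, so its top is at 648 + 78 = 726 mm. The raked legs top out at the beam's underside, so that is the highest point.


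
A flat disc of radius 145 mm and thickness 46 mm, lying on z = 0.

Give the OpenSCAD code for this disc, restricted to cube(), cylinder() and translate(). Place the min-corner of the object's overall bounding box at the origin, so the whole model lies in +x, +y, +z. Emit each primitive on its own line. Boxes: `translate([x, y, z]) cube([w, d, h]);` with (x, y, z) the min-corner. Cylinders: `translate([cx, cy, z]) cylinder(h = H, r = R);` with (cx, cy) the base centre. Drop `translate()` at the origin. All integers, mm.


translate([145, 145, 0]) cylinder(h = 46, r = 145);


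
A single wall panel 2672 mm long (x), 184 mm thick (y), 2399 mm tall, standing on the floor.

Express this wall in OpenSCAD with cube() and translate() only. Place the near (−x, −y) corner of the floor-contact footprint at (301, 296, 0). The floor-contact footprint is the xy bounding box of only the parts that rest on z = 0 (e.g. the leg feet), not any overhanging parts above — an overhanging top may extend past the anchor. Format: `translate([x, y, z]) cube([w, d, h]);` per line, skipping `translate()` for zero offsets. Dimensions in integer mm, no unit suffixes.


translate([301, 296, 0]) cube([2672, 184, 2399]);


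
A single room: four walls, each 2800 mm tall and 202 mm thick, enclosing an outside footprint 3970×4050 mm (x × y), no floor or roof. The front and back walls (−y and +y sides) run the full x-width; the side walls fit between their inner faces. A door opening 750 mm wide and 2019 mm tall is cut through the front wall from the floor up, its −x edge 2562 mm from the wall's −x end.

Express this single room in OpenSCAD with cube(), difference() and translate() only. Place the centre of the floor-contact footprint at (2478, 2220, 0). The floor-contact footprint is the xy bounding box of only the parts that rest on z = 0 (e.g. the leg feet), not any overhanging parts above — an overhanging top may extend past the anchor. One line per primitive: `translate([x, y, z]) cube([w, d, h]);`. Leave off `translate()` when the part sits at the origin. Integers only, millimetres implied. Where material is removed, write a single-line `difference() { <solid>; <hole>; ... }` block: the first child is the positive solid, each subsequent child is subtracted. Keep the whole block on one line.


difference() { translate([493, 195, 0]) cube([3970, 202, 2800]); translate([3055, 195, 0]) cube([750, 202, 2019]); }
translate([493, 4043, 0]) cube([3970, 202, 2800]);
translate([493, 397, 0]) cube([202, 3646, 2800]);
translate([4261, 397, 0]) cube([202, 3646, 2800]);


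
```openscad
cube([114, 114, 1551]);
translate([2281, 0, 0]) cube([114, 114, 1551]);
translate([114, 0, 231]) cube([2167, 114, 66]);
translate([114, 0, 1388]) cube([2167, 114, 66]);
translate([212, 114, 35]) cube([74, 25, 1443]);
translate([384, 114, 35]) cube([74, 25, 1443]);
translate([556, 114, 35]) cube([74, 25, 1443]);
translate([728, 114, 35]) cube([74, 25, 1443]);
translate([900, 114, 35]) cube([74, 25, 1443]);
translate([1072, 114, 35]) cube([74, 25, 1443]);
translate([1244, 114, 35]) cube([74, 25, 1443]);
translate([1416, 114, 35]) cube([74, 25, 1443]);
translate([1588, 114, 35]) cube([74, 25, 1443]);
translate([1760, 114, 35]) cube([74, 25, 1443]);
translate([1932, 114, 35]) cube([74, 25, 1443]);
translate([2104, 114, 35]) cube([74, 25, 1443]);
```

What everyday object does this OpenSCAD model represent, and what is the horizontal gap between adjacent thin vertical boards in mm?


A fence section. The picket gap is 98 mm.

Two posts, two rails, 12 pickets — a fence section. Span 2167 mm holds 12 pickets of 74 mm with 13 equal gaps: ⌊(2167 − 12·74) / 13⌋ = 98 mm.


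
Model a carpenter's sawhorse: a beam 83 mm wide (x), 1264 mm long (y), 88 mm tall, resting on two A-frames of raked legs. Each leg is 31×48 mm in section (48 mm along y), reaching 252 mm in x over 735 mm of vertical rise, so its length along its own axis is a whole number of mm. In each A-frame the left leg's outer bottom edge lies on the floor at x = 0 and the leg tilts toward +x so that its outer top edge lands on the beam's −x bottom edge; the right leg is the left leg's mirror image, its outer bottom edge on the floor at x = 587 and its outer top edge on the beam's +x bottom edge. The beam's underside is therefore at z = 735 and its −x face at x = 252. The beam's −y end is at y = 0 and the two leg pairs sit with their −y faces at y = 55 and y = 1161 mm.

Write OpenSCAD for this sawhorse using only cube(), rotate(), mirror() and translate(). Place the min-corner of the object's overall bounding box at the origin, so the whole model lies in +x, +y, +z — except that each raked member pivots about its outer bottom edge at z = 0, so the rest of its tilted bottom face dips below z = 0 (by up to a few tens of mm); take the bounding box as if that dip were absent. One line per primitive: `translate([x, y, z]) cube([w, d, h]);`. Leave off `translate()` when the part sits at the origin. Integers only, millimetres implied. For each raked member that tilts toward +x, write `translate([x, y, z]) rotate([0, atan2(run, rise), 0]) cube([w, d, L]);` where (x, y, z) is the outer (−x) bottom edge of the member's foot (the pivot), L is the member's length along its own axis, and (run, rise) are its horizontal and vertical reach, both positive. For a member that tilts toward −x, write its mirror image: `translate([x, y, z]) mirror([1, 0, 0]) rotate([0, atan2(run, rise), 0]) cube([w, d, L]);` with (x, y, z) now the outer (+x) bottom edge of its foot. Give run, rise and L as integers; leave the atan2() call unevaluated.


translate([252, 0, 735]) cube([83, 1264, 88]);
translate([0, 55, 0]) rotate([0, atan2(252, 735), 0]) cube([31, 48, 777]);
translate([587, 55, 0]) mirror([1, 0, 0]) rotate([0, atan2(252, 735), 0]) cube([31, 48, 777]);
translate([0, 1161, 0]) rotate([0, atan2(252, 735), 0]) cube([31, 48, 777]);
translate([587, 1161, 0]) mirror([1, 0, 0]) rotate([0, atan2(252, 735), 0]) cube([31, 48, 777]);


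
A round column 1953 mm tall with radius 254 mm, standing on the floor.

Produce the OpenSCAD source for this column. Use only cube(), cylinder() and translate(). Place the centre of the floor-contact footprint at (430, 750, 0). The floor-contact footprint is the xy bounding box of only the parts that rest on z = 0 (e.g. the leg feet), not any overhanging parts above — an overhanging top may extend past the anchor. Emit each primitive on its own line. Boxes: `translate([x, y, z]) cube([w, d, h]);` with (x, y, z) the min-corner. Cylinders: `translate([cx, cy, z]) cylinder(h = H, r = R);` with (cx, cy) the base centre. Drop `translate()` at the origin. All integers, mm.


translate([430, 750, 0]) cylinder(h = 1953, r = 254);
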